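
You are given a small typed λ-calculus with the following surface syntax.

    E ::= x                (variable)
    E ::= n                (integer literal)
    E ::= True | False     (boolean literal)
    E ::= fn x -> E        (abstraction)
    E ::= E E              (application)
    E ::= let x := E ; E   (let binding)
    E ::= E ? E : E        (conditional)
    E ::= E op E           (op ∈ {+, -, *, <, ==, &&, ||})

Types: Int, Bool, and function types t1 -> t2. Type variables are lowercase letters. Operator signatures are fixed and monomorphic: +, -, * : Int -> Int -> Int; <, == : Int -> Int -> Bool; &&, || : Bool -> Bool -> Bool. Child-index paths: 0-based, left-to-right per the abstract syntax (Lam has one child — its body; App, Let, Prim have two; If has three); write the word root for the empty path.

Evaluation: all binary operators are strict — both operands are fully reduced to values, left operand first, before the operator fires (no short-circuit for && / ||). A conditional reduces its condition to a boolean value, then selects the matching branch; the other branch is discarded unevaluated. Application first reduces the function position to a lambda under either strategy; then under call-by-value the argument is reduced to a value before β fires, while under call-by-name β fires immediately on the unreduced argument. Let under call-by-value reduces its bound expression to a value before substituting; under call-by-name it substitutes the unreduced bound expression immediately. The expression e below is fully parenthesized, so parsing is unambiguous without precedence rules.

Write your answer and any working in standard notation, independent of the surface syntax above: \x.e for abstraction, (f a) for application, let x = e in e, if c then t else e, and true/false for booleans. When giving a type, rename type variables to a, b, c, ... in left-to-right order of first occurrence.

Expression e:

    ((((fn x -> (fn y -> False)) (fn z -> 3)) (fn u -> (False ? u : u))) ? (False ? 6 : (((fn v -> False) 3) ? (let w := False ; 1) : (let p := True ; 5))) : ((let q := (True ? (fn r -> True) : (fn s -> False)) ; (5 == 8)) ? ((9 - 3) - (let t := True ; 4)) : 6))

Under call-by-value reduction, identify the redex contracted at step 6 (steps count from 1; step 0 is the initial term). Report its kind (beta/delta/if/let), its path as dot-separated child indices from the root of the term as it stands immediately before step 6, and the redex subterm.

Answer: delta at 0 : (5 == 8)

Trace:
step 0: (if (((\x.(\y.false)) (\z.3)) (\u.(if false then u else u))) then (if false then 6 else (if ((\v.false) 3) then (let w = false in 1) else (let p = true in 5))) else (if (let q = (if true then (\r.true) else (\s.false)) in (5 == 8)) then ((9 - 3) - (let t = true in 4)) else 6))
step 1: [beta@0.0] (if ((\y.false) (\u.(if false then u else u))) then (if false then 6 else (if ((\v.false) 3) then (let w = false in 1) else (let p = true in 5))) else (if (let q = (if true then (\r.true) else (\s.false)) in (5 == 8)) then ((9 - 3) - (let t = true in 4)) else 6))
step 2: [beta@0] (if false then (if false then 6 else (if ((\v.false) 3) then (let w = false in 1) else (let p = true in 5))) else (if (let q = (if true then (\r.true) else (\s.false)) in (5 == 8)) then ((9 - 3) - (let t = true in 4)) else 6))
step 3: [if@root] (if (let q = (if true then (\r.true) else (\s.false)) in (5 == 8)) then ((9 - 3) - (let t = true in 4)) else 6)
step 4: [if@0.0] (if (let q = (\r.true) in (5 == 8)) then ((9 - 3) - (let t = true in 4)) else 6)
step 5: [let@0] (if (5 == 8) then ((9 - 3) - (let t = true in 4)) else 6)
step 6: [delta@0] (if false then ((9 - 3) - (let t = true in 4)) else 6)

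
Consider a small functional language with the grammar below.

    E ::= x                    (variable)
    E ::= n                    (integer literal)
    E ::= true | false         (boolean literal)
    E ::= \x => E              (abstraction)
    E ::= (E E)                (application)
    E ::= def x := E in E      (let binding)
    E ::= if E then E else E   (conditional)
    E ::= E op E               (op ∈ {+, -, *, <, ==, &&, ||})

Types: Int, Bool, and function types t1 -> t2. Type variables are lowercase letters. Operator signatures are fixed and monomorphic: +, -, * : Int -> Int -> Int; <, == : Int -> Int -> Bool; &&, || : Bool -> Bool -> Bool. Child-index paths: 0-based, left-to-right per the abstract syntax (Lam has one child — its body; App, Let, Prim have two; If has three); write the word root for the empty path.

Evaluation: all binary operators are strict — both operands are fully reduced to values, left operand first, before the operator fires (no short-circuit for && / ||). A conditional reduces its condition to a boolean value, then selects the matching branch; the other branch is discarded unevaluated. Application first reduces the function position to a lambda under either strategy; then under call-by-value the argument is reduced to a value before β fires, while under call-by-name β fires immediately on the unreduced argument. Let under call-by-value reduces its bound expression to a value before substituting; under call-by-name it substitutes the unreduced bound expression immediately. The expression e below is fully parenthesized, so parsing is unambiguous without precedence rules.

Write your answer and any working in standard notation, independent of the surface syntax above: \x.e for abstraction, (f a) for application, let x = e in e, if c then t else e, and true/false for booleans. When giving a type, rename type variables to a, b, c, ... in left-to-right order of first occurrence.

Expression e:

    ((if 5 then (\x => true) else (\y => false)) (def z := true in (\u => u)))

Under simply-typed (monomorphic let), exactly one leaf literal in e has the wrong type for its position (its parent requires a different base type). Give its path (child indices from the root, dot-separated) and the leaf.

Derivation:
  unify Int ~ Bool
  FAIL: mismatch Int ~ Bool

Answer: 0.0 : 5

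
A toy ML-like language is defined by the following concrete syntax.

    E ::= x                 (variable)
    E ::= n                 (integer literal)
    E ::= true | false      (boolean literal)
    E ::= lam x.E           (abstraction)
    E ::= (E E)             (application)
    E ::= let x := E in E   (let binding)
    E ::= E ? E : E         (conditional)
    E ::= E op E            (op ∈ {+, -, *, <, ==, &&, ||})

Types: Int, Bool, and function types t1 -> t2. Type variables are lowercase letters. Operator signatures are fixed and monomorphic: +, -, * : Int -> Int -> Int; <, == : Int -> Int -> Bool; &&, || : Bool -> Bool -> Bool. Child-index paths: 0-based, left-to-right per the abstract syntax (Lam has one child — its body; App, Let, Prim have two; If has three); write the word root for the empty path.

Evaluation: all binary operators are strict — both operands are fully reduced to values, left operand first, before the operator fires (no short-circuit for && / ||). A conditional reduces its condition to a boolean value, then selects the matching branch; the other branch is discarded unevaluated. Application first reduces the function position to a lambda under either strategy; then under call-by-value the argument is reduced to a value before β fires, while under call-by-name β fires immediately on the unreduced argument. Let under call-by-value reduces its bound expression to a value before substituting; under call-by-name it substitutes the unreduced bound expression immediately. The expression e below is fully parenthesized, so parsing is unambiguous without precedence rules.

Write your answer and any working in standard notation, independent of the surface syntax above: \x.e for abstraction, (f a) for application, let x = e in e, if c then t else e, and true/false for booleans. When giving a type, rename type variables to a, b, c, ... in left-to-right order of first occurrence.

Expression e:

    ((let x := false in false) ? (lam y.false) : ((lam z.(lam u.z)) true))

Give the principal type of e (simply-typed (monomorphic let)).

Answer: a -> Bool

Trace:
let x : Bool
  unify Bool ~ Bool
\y._ : a -> Bool
z : b
\u._ : c -> b
\z._ : b -> c -> b
  unify b -> c -> b ~ Bool -> d
  unify b ~ Bool
  unify c -> Bool ~ d
_ _ : c -> Bool
  unify a -> Bool ~ c -> Bool
  unify a ~ c
  unify Bool ~ Bool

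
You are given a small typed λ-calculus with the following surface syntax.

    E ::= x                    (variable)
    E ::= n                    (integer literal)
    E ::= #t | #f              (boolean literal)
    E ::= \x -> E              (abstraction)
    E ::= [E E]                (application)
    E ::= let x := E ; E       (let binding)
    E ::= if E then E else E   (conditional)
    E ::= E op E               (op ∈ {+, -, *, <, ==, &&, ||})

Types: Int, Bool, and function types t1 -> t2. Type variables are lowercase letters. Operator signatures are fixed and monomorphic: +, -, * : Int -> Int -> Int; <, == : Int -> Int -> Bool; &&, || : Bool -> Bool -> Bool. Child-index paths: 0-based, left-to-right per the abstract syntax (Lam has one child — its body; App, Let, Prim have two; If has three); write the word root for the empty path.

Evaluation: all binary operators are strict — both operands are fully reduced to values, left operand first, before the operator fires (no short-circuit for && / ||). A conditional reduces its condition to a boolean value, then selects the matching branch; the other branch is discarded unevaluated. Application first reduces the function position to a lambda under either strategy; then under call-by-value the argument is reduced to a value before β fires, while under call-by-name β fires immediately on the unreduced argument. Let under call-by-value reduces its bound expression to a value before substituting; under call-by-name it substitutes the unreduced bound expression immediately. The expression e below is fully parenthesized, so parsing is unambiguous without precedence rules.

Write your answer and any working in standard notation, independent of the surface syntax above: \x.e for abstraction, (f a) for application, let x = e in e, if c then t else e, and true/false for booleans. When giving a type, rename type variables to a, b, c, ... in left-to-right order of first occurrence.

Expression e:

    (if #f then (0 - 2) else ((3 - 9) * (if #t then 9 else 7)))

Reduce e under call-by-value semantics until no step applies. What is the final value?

Working:
step 0: (if false then (0 - 2) else ((3 - 9) * (if true then 9 else 7)))
step 1: [if@root] ((3 - 9) * (if true then 9 else 7))
step 2: [delta@0] (-6 * (if true then 9 else 7))
step 3: [if@1] (-6 * 9)
step 4: [delta@root] -54

Answer: -54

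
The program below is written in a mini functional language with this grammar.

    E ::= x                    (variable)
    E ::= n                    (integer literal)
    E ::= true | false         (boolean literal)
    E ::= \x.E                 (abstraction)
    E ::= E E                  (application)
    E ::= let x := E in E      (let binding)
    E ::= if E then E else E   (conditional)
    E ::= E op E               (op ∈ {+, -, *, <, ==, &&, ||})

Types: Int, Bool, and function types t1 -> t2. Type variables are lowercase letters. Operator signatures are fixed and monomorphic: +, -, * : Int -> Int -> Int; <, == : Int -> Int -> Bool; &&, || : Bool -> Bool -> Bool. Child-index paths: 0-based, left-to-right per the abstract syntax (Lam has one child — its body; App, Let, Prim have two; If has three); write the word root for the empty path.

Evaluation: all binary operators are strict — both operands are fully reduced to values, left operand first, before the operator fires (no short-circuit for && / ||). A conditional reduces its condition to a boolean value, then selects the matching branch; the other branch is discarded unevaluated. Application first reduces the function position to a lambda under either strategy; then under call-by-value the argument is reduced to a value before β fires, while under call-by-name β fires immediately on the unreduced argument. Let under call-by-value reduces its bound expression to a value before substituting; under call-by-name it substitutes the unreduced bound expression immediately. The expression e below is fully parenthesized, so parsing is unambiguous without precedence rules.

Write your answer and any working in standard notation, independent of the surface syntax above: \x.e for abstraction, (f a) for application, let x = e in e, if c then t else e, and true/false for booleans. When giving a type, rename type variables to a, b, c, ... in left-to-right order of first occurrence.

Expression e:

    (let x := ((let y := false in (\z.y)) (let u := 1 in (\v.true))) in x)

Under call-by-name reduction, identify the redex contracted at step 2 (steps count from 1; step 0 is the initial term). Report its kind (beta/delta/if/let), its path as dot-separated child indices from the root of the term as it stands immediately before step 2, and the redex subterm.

Derivation:
step 0: (let x = ((let y = false in (\z.y)) (let u = 1 in (\v.true))) in x)
step 1: [let@root] ((let y = false in (\z.y)) (let u = 1 in (\v.true)))
step 2: [let@0] ((\z.false) (let u = 1 in (\v.true)))

Answer: let at 0 : (let y = false in (\z.y))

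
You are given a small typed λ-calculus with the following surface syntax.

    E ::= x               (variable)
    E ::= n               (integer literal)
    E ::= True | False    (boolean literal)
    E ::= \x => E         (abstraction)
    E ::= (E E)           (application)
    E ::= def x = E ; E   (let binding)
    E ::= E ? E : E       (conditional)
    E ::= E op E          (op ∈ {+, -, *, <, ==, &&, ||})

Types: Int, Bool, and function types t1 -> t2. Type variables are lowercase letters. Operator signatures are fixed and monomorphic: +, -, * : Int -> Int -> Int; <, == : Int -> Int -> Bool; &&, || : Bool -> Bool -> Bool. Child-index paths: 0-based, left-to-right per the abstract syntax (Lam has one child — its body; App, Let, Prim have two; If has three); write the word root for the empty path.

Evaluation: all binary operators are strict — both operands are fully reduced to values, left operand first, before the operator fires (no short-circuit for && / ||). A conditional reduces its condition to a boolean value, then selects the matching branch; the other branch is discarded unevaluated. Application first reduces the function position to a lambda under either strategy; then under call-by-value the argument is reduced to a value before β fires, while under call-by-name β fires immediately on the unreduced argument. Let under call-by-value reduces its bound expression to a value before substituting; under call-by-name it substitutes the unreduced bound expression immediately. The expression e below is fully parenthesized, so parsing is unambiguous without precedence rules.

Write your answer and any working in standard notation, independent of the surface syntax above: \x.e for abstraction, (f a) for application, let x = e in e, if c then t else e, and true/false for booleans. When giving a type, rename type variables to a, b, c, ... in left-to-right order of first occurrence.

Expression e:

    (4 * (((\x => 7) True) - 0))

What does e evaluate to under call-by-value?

Answer: 28

Derivation:
step 0: (4 * (((\x.7) true) - 0))
step 1: [beta@1.0] (4 * (7 - 0))
step 2: [delta@1] (4 * 7)
step 3: [delta@root] 28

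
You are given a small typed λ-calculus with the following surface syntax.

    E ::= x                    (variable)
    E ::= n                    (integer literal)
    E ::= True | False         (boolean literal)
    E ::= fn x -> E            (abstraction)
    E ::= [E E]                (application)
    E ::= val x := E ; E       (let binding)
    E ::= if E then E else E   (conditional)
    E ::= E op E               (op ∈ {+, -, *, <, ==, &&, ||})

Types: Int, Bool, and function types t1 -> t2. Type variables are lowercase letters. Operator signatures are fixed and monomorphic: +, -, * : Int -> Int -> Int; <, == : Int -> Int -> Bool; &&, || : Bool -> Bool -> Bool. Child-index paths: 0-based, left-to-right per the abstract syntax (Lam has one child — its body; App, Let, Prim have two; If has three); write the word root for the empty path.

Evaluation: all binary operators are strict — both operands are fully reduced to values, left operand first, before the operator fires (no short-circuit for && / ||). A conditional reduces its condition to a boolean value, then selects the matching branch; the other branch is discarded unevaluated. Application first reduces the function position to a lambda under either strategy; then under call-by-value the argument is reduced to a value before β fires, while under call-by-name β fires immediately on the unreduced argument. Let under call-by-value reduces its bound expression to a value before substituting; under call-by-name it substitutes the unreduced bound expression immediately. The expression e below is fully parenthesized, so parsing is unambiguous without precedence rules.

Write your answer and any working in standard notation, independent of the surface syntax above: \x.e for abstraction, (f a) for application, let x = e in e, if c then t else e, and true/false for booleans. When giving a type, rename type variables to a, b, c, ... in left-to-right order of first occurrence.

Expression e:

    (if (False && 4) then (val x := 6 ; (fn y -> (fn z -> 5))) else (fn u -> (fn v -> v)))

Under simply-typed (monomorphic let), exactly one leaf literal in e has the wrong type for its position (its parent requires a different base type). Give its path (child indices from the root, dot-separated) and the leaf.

Answer: 0.1 : 4

Derivation:
  unify Bool ~ Bool
  unify Int ~ Bool
  FAIL: mismatch Int ~ Bool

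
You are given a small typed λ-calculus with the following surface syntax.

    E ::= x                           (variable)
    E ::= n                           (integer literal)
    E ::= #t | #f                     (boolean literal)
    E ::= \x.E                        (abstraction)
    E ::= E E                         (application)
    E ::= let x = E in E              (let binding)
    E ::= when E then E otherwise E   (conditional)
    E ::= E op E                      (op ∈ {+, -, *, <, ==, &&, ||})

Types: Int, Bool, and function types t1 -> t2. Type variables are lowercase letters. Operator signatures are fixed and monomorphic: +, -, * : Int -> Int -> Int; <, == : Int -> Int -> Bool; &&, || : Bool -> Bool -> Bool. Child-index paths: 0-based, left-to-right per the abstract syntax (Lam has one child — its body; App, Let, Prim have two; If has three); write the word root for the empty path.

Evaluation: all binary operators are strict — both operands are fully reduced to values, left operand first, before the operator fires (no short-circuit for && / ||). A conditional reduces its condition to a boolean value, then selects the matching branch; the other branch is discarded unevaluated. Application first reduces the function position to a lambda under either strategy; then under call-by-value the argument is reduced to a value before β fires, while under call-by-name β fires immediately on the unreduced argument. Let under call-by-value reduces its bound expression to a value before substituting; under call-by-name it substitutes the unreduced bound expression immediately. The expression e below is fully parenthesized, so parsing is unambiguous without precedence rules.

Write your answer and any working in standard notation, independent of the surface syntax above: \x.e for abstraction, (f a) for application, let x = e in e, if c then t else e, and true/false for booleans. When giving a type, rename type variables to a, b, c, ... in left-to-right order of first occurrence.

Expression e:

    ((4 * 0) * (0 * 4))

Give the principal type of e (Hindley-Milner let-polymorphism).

Answer: Int

Working:
  unify Int ~ Int
  unify Int ~ Int
  unify Int ~ Int
  unify Int ~ Int
  unify Int ~ Int
  unify Int ~ Int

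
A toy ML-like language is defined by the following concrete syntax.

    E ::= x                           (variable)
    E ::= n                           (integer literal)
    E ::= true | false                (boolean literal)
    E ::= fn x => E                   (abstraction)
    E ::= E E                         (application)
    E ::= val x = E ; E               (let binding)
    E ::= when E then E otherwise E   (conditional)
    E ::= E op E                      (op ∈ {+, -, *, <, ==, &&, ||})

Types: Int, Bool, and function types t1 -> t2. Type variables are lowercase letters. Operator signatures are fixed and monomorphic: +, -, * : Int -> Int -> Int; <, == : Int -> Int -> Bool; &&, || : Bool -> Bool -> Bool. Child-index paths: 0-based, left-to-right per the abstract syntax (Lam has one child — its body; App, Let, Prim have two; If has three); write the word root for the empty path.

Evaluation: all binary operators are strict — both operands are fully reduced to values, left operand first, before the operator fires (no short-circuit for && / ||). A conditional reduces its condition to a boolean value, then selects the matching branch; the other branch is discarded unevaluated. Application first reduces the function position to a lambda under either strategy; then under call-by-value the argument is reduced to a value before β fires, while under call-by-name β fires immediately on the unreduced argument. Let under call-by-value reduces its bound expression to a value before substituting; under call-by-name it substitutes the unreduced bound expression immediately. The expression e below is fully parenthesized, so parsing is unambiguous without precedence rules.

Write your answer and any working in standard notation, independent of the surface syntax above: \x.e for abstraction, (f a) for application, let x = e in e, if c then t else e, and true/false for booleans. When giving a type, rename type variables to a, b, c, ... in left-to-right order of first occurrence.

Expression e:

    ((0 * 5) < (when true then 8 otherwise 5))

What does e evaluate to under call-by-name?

Trace:
step 0: ((0 * 5) < (if true then 8 else 5))
step 1: [delta@0] (0 < (if true then 8 else 5))
step 2: [if@1] (0 < 8)
step 3: [delta@root] true

Answer: true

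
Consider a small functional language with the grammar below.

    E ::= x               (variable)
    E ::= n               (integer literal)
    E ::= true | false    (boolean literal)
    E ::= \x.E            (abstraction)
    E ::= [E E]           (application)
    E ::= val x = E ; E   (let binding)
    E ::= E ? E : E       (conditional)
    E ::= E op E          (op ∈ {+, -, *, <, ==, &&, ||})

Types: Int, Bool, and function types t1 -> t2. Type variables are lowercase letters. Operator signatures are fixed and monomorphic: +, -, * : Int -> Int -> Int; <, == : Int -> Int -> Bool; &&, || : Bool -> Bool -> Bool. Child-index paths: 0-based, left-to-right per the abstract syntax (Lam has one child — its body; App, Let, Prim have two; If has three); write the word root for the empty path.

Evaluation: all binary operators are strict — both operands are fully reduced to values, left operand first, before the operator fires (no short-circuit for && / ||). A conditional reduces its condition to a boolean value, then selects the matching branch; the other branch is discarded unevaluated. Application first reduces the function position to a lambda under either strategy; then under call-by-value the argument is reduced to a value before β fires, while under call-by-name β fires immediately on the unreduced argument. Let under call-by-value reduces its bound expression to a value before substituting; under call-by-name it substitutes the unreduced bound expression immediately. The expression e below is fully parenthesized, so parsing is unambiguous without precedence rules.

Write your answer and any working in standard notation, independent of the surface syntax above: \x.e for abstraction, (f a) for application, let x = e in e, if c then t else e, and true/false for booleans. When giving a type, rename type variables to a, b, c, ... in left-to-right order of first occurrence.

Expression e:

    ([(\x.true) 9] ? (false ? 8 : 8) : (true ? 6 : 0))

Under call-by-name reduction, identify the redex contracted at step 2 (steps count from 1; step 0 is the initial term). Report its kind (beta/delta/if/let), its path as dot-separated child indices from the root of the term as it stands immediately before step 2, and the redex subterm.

Trace:
step 0: (if ((\x.true) 9) then (if false then 8 else 8) else (if true then 6 else 0))
step 1: [beta@0] (if true then (if false then 8 else 8) else (if true then 6 else 0))
step 2: [if@root] (if false then 8 else 8)

Answer: if at root : (if true then (if false then 8 else 8) else (if true then 6 else 0))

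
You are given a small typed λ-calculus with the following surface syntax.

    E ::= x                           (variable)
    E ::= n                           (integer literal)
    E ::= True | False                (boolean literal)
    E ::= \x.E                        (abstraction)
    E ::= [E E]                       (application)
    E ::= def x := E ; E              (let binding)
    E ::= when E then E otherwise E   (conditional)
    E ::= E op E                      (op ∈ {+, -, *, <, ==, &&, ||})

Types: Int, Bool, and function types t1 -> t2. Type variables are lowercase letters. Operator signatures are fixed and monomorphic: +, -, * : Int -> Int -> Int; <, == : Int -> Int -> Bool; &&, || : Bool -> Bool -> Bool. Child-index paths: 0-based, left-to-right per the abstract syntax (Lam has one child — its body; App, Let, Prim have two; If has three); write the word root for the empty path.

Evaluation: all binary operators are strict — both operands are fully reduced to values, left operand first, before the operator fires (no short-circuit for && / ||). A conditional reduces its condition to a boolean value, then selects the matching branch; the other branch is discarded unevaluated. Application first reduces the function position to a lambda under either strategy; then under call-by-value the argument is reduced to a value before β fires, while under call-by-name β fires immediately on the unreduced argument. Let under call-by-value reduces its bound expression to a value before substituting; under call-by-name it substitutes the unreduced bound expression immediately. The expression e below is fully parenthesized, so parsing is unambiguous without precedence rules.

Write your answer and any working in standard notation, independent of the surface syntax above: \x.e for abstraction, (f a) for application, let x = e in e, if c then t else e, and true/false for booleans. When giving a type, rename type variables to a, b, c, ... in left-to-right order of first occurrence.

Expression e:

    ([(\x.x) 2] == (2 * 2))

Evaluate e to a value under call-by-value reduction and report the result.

Trace:
step 0: (((\x.x) 2) == (2 * 2))
step 1: [beta@0] (2 == (2 * 2))
step 2: [delta@1] (2 == 4)
step 3: [delta@root] false

Answer: false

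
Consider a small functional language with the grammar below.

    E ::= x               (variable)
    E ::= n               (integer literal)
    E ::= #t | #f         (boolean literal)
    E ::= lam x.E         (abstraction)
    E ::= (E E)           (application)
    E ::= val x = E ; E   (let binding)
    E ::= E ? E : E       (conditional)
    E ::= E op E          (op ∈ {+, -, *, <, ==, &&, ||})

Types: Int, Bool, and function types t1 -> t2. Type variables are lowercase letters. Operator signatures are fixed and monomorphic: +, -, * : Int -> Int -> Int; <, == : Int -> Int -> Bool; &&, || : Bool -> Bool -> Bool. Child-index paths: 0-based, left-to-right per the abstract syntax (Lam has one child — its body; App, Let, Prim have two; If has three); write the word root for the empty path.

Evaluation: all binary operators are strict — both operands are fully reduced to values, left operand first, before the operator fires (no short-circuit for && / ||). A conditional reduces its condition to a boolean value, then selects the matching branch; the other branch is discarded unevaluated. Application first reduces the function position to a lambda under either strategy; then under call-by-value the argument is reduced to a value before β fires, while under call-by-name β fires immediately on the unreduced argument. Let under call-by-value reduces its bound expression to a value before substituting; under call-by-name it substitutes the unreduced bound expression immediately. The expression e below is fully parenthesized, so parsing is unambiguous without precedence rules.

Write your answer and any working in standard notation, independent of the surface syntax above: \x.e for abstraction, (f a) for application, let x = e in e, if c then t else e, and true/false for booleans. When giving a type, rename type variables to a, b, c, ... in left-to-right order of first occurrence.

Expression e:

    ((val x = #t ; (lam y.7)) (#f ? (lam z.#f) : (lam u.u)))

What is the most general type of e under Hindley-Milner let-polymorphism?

Answer: Int

Working:
let x : Bool
\y._ : a -> Int
  unify Bool ~ Bool
\z._ : b -> Bool
u : c
\u._ : c -> c
  unify b -> Bool ~ c -> c
  unify b ~ c
  unify Bool ~ c
  unify a -> Int ~ (Bool -> Bool) -> d
  unify a ~ Bool -> Bool
  unify Int ~ d
_ _ : Int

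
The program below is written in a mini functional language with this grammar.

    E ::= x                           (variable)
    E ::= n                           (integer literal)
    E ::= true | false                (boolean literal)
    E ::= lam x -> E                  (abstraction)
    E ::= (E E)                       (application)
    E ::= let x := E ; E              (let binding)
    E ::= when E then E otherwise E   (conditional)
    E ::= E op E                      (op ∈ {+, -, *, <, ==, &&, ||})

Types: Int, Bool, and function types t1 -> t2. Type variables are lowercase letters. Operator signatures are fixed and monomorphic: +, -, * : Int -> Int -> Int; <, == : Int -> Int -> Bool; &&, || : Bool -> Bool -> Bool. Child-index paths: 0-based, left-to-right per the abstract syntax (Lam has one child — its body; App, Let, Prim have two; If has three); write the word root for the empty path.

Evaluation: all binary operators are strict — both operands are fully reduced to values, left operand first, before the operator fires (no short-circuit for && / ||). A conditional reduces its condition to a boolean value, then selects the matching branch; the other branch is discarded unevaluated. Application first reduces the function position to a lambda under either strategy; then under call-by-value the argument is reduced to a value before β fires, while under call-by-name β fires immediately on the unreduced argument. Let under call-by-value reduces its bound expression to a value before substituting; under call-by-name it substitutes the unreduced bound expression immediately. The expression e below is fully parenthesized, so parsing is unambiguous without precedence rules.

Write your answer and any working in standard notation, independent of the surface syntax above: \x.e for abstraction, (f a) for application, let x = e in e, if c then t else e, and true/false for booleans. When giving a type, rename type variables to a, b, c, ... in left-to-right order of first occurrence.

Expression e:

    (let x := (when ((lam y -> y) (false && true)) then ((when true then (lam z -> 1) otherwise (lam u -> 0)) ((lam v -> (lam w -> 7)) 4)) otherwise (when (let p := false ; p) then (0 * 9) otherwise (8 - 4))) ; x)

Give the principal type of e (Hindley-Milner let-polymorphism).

Answer: Int

Derivation:
y : a
\y._ : a -> a
  unify Bool ~ Bool
  unify Bool ~ Bool
  unify a -> a ~ Bool -> b
  unify a ~ Bool
  unify Bool ~ b
_ _ : Bool
  unify Bool ~ Bool
  unify Bool ~ Bool
\z._ : c -> Int
\u._ : d -> Int
  unify c -> Int ~ d -> Int
  unify c ~ d
  unify Int ~ Int
\w._ : f -> Int
\v._ : e -> f -> Int
  unify e -> f -> Int ~ Int -> g
  unify e ~ Int
  unify f -> Int ~ g
_ _ : f -> Int
  unify d -> Int ~ (f -> Int) -> h
  unify d ~ f -> Int
  unify Int ~ h
_ _ : Int
let p : Bool
p : Bool
  unify Bool ~ Bool
  unify Int ~ Int
  unify Int ~ Int
  unify Int ~ Int
  unify Int ~ Int
  unify Int ~ Int
  unify Int ~ Int
let x : Int
x : Int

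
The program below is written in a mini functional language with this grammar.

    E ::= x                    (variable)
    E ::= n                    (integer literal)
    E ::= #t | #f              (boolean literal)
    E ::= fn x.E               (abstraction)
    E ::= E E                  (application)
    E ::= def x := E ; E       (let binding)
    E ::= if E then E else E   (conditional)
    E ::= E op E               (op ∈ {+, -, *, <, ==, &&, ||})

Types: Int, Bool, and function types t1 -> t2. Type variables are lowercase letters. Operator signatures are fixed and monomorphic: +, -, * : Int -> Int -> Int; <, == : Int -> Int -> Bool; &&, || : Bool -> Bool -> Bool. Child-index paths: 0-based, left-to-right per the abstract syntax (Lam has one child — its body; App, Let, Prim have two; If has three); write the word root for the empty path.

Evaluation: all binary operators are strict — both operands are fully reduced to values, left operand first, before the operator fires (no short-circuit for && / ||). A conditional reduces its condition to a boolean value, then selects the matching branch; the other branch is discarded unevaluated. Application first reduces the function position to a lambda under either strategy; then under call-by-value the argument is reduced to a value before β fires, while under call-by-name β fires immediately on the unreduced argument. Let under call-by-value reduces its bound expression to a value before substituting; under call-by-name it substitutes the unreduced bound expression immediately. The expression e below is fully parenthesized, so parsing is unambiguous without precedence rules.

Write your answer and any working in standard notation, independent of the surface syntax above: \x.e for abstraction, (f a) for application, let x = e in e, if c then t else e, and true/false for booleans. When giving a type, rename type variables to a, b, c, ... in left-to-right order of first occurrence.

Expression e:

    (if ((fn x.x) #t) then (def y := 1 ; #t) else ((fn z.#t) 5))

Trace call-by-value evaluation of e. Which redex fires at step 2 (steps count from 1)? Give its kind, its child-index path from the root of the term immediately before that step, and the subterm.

Derivation:
step 0: (if ((\x.x) true) then (let y = 1 in true) else ((\z.true) 5))
step 1: [beta@0] (if true then (let y = 1 in true) else ((\z.true) 5))
step 2: [if@root] (let y = 1 in true)

Answer: if at root : (if true then (let y = 1 in true) else ((\z.true) 5))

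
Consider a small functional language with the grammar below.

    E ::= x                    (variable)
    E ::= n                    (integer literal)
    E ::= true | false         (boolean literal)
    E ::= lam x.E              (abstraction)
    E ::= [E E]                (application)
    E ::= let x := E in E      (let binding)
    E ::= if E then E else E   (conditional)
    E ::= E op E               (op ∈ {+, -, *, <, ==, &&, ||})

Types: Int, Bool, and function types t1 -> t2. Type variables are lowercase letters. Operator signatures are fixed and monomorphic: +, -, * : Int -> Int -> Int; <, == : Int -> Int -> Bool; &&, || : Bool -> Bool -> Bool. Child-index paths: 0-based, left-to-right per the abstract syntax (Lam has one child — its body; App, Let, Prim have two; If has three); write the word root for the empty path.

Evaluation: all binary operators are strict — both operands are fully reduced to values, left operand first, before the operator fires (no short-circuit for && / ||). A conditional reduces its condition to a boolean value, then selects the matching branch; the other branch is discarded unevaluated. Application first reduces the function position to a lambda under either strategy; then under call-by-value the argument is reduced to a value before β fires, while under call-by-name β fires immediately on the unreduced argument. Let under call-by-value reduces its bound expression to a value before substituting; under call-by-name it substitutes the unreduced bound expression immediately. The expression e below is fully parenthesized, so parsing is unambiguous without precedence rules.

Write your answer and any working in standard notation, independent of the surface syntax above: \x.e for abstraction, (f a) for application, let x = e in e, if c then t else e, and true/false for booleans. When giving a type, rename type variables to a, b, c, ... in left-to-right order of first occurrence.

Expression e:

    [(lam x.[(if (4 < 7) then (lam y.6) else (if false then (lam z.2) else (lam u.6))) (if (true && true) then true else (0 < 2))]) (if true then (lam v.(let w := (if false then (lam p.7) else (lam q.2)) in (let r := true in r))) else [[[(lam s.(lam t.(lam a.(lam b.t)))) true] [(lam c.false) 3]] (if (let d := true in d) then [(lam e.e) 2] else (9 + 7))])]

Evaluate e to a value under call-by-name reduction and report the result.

Working:
step 0: ((\x.((if (4 < 7) then (\y.6) else (if false then (\z.2) else (\u.6))) (if (true && true) then true else (0 < 2)))) (if true then (\v.(let w = (if false then (\p.7) else (\q.2)) in (let r = true in r))) else ((((\s.(\t.(\a.(\b.t)))) true) ((\c.false) 3)) (if (let d = true in d) then ((\e.e) 2) else (9 + 7)))))
step 1: [beta@root] ((if (4 < 7) then (\y.6) else (if false then (\z.2) else (\u.6))) (if (true && true) then true else (0 < 2)))
step 2: [delta@0.0] ((if true then (\y.6) else (if false then (\z.2) else (\u.6))) (if (true && true) then true else (0 < 2)))
step 3: [if@0] ((\y.6) (if (true && true) then true else (0 < 2)))
step 4: [beta@root] 6

Answer: 6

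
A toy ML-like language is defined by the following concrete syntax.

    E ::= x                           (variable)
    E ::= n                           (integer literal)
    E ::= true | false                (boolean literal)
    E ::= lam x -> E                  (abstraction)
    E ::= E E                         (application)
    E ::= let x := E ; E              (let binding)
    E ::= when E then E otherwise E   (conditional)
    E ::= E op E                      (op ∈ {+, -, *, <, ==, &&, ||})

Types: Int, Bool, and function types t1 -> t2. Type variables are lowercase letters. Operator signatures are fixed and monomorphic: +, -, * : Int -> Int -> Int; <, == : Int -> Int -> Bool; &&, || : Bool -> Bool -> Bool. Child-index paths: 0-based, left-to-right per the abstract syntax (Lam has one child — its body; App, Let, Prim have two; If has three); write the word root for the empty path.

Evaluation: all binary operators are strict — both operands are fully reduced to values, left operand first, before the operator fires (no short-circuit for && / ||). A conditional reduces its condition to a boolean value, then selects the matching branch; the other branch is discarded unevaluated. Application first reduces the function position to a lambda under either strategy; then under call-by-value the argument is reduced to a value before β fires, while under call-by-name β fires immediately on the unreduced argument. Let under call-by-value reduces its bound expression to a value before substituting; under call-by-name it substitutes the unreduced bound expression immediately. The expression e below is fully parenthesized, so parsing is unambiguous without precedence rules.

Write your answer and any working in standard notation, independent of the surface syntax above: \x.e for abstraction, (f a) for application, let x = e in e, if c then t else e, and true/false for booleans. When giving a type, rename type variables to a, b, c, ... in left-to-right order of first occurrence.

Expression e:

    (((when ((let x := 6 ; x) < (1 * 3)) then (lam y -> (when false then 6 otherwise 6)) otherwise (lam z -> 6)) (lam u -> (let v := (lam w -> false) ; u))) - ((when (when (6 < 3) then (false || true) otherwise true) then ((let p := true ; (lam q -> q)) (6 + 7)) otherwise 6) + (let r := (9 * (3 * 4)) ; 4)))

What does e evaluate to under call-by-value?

Answer: -11

Derivation:
step 0: (((if ((let x = 6 in x) < (1 * 3)) then (\y.(if false then 6 else 6)) else (\z.6)) (\u.(let v = (\w.false) in u))) - ((if (if (6 < 3) then (false || true) else true) then ((let p = true in (\q.q)) (6 + 7)) else 6) + (let r = (9 * (3 * 4)) in 4)))
step 1: [let@0.0.0.0] (((if (6 < (1 * 3)) then (\y.(if false then 6 else 6)) else (\z.6)) (\u.(let v = (\w.false) in u))) - ((if (if (6 < 3) then (false || true) else true) then ((let p = true in (\q.q)) (6 + 7)) else 6) + (let r = (9 * (3 * 4)) in 4)))
step 2: [delta@0.0.0.1] (((if (6 < 3) then (\y.(if false then 6 else 6)) else (\z.6)) (\u.(let v = (\w.false) in u))) - ((if (if (6 < 3) then (false || true) else true) then ((let p = true in (\q.q)) (6 + 7)) else 6) + (let r = (9 * (3 * 4)) in 4)))
step 3: [delta@0.0.0] (((if false then (\y.(if false then 6 else 6)) else (\z.6)) (\u.(let v = (\w.false) in u))) - ((if (if (6 < 3) then (false || true) else true) then ((let p = true in (\q.q)) (6 + 7)) else 6) + (let r = (9 * (3 * 4)) in 4)))
step 4: [if@0.0] (((\z.6) (\u.(let v = (\w.false) in u))) - ((if (if (6 < 3) then (false || true) else true) then ((let p = true in (\q.q)) (6 + 7)) else 6) + (let r = (9 * (3 * 4)) in 4)))
step 5: [beta@0] (6 - ((if (if (6 < 3) then (false || true) else true) then ((let p = true in (\q.q)) (6 + 7)) else 6) + (let r = (9 * (3 * 4)) in 4)))
step 6: [delta@1.0.0.0] (6 - ((if (if false then (false || true) else true) then ((let p = true in (\q.q)) (6 + 7)) else 6) + (let r = (9 * (3 * 4)) in 4)))
step 7: [if@1.0.0] (6 - ((if true then ((let p = true in (\q.q)) (6 + 7)) else 6) + (let r = (9 * (3 * 4)) in 4)))
step 8: [if@1.0] (6 - (((let p = true in (\q.q)) (6 + 7)) + (let r = (9 * (3 * 4)) in 4)))
step 9: [let@1.0.0] (6 - (((\q.q) (6 + 7)) + (let r = (9 * (3 * 4)) in 4)))
step 10: [delta@1.0.1] (6 - (((\q.q) 13) + (let r = (9 * (3 * 4)) in 4)))
step 11: [beta@1.0] (6 - (13 + (let r = (9 * (3 * 4)) in 4)))
step 12: [delta@1.1.0.1] (6 - (13 + (let r = (9 * 12) in 4)))
step 13: [delta@1.1.0] (6 - (13 + (let r = 108 in 4)))
step 14: [let@1.1] (6 - (13 + 4))
step 15: [delta@1] (6 - 17)
step 16: [delta@root] -11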